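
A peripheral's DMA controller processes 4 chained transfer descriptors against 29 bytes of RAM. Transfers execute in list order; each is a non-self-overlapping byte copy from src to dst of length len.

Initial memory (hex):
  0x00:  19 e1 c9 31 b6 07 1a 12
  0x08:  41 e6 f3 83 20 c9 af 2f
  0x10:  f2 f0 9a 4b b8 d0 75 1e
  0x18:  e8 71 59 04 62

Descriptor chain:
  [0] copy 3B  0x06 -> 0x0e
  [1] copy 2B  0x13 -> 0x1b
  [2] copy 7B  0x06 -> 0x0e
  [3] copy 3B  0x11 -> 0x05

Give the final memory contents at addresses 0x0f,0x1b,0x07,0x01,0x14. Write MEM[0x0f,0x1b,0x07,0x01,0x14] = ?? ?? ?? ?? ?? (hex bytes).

[0] 0x06->0x0e len=3 : 1a 12 41
[1] 0x13->0x1b len=2 : 4b b8
[2] 0x06->0x0e len=7 : 1a 12 41 e6 f3 83 20
[3] 0x11->0x05 len=3 : e6 f3 83
query mem[0x0f]=0x12, mem[0x1b]=0x4b, mem[0x07]=0x83, mem[0x01]=0xe1, mem[0x14]=0x20

MEM[0x0f,0x1b,0x07,0x01,0x14] = 12 4b 83 e1 20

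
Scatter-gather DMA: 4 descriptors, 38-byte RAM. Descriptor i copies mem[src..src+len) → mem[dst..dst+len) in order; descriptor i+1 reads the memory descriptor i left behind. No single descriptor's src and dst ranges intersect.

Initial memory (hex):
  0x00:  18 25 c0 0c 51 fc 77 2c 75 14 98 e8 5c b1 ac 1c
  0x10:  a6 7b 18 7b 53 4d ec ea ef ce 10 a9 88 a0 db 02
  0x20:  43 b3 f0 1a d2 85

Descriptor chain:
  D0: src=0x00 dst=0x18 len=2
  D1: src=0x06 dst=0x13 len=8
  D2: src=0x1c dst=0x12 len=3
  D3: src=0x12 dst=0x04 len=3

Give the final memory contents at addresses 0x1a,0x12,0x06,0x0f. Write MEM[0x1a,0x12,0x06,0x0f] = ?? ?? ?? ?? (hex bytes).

  after D0: wrote 2B at 0x18 = 1825
  after D1: wrote 8B at 0x13 = 772c751498e85cb1
  after D2: wrote 3B at 0x12 = 88a0db
  after D3: wrote 3B at 0x04 = 88a0db
query mem[0x1a]=0xb1, mem[0x12]=0x88, mem[0x06]=0xdb, mem[0x0f]=0x1c

MEM[0x1a,0x12,0x06,0x0f] = b1 88 db 1c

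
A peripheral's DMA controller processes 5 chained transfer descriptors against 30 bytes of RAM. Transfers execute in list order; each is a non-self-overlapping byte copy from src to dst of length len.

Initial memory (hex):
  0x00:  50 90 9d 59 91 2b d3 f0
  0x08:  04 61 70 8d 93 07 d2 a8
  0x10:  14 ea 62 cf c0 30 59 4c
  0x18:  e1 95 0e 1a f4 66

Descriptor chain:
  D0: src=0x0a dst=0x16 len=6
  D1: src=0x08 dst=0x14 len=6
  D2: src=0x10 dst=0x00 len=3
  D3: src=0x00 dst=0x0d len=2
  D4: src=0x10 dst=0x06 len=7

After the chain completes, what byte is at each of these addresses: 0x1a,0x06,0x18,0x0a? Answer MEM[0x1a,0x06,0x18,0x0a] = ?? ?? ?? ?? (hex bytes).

MEM[0x1a,0x06,0x18,0x0a] = d2 14 93 04

D0: mem[0x16..0x1b] <- [70 8d 93 07 d2 a8]
D1: mem[0x14..0x19] <- [04 61 70 8d 93 07]
D2: mem[0x00..0x02] <- [14 ea 62]
D3: mem[0x0d..0x0e] <- [14 ea]
D4: mem[0x06..0x0c] <- [14 ea 62 cf 04 61 70]
query mem[0x1a]=0xd2, mem[0x06]=0x14, mem[0x18]=0x93, mem[0x0a]=0x04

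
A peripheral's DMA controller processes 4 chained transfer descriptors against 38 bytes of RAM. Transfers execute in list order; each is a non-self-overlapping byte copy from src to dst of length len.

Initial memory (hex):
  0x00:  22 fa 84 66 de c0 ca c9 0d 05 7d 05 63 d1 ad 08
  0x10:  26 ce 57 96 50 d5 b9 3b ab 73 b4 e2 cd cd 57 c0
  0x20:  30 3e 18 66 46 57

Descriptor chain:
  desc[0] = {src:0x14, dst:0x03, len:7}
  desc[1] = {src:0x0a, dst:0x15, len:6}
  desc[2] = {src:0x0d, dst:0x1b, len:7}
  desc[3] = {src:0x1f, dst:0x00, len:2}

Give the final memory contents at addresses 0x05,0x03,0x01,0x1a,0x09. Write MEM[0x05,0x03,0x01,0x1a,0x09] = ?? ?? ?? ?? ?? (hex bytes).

D0: mem[0x03..0x09] <- [50 d5 b9 3b ab 73 b4]
D1: mem[0x15..0x1a] <- [7d 05 63 d1 ad 08]
D2: mem[0x1b..0x21] <- [d1 ad 08 26 ce 57 96]
D3: mem[0x00..0x01] <- [ce 57]
query mem[0x05]=0xb9, mem[0x03]=0x50, mem[0x01]=0x57, mem[0x1a]=0x08, mem[0x09]=0xb4

MEM[0x05,0x03,0x01,0x1a,0x09] = b9 50 57 08 b4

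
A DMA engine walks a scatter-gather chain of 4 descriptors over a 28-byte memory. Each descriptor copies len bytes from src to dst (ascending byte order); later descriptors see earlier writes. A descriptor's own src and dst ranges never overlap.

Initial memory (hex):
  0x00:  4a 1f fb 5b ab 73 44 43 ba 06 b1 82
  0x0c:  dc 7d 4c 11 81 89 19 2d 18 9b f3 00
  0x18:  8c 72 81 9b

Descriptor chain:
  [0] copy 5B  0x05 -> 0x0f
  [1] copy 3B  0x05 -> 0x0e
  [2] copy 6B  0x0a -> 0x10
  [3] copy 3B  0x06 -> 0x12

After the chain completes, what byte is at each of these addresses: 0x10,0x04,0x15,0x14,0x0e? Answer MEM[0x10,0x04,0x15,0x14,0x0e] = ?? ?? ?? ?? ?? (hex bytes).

#0 dst[0x0f+5] := {0x73,0x44,0x43,0xba,0x06}
#1 dst[0x0e+3] := {0x73,0x44,0x43}
#2 dst[0x10+6] := {0xb1,0x82,0xdc,0x7d,0x73,0x44}
#3 dst[0x12+3] := {0x44,0x43,0xba}
query mem[0x10]=0xb1, mem[0x04]=0xab, mem[0x15]=0x44, mem[0x14]=0xba, mem[0x0e]=0x73

MEM[0x10,0x04,0x15,0x14,0x0e] = b1 ab 44 ba 73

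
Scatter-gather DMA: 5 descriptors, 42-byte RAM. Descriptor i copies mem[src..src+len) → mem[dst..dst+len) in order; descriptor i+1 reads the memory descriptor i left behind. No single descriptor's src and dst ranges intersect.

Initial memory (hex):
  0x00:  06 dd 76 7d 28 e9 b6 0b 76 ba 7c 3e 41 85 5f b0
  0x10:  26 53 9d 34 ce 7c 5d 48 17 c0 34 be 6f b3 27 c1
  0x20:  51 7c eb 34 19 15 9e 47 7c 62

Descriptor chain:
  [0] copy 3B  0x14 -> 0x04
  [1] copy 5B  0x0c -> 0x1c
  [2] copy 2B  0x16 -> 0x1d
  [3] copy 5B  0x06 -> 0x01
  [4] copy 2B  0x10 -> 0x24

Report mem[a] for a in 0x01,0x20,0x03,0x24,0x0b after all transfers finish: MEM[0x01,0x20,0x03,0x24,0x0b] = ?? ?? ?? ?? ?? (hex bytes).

  after D0: wrote 3B at 0x04 = ce7c5d
  after D1: wrote 5B at 0x1c = 41855fb026
  after D2: wrote 2B at 0x1d = 5d48
  after D3: wrote 5B at 0x01 = 5d0b76ba7c
  after D4: wrote 2B at 0x24 = 2653
query mem[0x01]=0x5d, mem[0x20]=0x26, mem[0x03]=0x76, mem[0x24]=0x26, mem[0x0b]=0x3e

MEM[0x01,0x20,0x03,0x24,0x0b] = 5d 26 76 26 3e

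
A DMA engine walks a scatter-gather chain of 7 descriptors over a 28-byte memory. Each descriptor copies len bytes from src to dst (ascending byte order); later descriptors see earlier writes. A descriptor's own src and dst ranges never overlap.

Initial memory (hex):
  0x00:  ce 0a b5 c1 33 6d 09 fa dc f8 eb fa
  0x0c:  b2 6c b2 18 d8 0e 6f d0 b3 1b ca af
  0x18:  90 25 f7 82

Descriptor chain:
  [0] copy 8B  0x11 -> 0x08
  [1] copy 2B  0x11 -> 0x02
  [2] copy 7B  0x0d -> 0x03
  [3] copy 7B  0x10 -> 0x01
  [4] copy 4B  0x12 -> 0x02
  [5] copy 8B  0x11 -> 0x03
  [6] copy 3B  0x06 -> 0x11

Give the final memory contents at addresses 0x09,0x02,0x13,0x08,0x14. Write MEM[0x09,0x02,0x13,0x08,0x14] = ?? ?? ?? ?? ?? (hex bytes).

D0: mem[0x08..0x0f] <- [0e 6f d0 b3 1b ca af 90]
D1: mem[0x02..0x03] <- [0e 6f]
D2: mem[0x03..0x09] <- [ca af 90 d8 0e 6f d0]
D3: mem[0x01..0x07] <- [d8 0e 6f d0 b3 1b ca]
D4: mem[0x02..0x05] <- [6f d0 b3 1b]
D5: mem[0x03..0x0a] <- [0e 6f d0 b3 1b ca af 90]
D6: mem[0x11..0x13] <- [b3 1b ca]
query mem[0x09]=0xaf, mem[0x02]=0x6f, mem[0x13]=0xca, mem[0x08]=0xca, mem[0x14]=0xb3

MEM[0x09,0x02,0x13,0x08,0x14] = af 6f ca ca b3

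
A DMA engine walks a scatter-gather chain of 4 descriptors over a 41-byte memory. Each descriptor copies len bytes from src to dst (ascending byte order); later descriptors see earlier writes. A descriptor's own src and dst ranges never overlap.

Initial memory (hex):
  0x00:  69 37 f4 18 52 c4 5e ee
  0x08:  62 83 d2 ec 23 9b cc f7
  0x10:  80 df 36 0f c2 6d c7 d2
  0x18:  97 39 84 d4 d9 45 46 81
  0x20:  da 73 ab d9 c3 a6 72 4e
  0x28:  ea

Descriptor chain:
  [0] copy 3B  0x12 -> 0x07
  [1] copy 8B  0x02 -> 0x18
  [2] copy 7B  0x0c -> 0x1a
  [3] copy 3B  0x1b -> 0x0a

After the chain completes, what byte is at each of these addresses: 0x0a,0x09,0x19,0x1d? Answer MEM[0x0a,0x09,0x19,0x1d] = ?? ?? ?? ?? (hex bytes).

#0 dst[0x07+3] := {0x36,0x0f,0xc2}
#1 dst[0x18+8] := {0xf4,0x18,0x52,0xc4,0x5e,0x36,0x0f,0xc2}
#2 dst[0x1a+7] := {0x23,0x9b,0xcc,0xf7,0x80,0xdf,0x36}
#3 dst[0x0a+3] := {0x9b,0xcc,0xf7}
query mem[0x0a]=0x9b, mem[0x09]=0xc2, mem[0x19]=0x18, mem[0x1d]=0xf7

MEM[0x0a,0x09,0x19,0x1d] = 9b c2 18 f7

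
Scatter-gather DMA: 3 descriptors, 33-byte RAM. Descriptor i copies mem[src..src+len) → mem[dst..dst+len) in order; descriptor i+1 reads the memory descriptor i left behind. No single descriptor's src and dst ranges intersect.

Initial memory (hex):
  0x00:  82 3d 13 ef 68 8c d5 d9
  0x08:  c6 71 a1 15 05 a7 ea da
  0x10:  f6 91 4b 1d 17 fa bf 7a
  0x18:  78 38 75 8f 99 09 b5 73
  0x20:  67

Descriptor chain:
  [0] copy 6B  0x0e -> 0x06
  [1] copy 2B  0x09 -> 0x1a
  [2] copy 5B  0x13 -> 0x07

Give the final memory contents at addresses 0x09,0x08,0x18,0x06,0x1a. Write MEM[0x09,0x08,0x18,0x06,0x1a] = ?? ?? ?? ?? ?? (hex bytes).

#0 dst[0x06+6] := {0xea,0xda,0xf6,0x91,0x4b,0x1d}
#1 dst[0x1a+2] := {0x91,0x4b}
#2 dst[0x07+5] := {0x1d,0x17,0xfa,0xbf,0x7a}
query mem[0x09]=0xfa, mem[0x08]=0x17, mem[0x18]=0x78, mem[0x06]=0xea, mem[0x1a]=0x91

MEM[0x09,0x08,0x18,0x06,0x1a] = fa 17 78 ea 91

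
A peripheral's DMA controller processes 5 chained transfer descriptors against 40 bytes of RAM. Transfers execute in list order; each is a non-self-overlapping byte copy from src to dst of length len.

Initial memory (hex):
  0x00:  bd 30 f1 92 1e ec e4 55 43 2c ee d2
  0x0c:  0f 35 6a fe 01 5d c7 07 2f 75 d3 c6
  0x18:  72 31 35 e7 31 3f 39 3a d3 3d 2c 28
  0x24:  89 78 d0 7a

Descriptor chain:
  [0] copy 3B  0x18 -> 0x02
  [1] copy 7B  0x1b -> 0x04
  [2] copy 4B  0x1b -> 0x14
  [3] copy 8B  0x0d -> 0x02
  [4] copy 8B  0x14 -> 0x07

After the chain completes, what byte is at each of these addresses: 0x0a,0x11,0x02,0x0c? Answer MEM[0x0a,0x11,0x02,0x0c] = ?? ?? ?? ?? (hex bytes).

D0: mem[0x02..0x04] <- [72 31 35]
D1: mem[0x04..0x0a] <- [e7 31 3f 39 3a d3 3d]
D2: mem[0x14..0x17] <- [e7 31 3f 39]
D3: mem[0x02..0x09] <- [35 6a fe 01 5d c7 07 e7]
D4: mem[0x07..0x0e] <- [e7 31 3f 39 72 31 35 e7]
query mem[0x0a]=0x39, mem[0x11]=0x5d, mem[0x02]=0x35, mem[0x0c]=0x31

MEM[0x0a,0x11,0x02,0x0c] = 39 5d 35 31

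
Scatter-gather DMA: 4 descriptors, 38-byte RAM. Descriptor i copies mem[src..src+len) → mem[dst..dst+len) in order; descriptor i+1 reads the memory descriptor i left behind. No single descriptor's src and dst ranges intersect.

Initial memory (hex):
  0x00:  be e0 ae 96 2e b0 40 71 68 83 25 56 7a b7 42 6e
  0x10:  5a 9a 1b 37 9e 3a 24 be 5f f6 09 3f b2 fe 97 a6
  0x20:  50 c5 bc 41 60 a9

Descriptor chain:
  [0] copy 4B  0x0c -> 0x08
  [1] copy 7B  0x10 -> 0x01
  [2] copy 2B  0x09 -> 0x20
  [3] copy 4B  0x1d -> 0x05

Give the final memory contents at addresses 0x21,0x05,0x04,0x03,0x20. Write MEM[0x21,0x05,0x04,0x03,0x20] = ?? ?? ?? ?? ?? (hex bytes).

MEM[0x21,0x05,0x04,0x03,0x20] = 42 fe 37 1b b7

  after D0: wrote 4B at 0x08 = 7ab7426e
  after D1: wrote 7B at 0x01 = 5a9a1b379e3a24
  after D2: wrote 2B at 0x20 = b742
  after D3: wrote 4B at 0x05 = fe97a6b7
query mem[0x21]=0x42, mem[0x05]=0xfe, mem[0x04]=0x37, mem[0x03]=0x1b, mem[0x20]=0xb7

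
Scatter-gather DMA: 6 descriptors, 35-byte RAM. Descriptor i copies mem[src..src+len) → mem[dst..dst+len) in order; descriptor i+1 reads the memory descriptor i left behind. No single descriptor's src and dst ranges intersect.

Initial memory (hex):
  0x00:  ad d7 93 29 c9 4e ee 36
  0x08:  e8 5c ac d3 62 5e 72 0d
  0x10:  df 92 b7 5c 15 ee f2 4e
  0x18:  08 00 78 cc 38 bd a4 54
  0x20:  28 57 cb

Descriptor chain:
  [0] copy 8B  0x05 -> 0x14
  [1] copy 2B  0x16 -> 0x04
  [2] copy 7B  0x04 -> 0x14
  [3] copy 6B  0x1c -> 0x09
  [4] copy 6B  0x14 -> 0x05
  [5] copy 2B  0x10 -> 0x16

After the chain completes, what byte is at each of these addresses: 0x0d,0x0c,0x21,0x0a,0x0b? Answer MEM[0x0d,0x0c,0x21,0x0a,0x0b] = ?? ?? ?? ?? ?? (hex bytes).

MEM[0x0d,0x0c,0x21,0x0a,0x0b] = 28 54 57 5c a4

D0: mem[0x14..0x1b] <- [4e ee 36 e8 5c ac d3 62]
D1: mem[0x04..0x05] <- [36 e8]
D2: mem[0x14..0x1a] <- [36 e8 ee 36 e8 5c ac]
D3: mem[0x09..0x0e] <- [38 bd a4 54 28 57]
D4: mem[0x05..0x0a] <- [36 e8 ee 36 e8 5c]
D5: mem[0x16..0x17] <- [df 92]
query mem[0x0d]=0x28, mem[0x0c]=0x54, mem[0x21]=0x57, mem[0x0a]=0x5c, mem[0x0b]=0xa4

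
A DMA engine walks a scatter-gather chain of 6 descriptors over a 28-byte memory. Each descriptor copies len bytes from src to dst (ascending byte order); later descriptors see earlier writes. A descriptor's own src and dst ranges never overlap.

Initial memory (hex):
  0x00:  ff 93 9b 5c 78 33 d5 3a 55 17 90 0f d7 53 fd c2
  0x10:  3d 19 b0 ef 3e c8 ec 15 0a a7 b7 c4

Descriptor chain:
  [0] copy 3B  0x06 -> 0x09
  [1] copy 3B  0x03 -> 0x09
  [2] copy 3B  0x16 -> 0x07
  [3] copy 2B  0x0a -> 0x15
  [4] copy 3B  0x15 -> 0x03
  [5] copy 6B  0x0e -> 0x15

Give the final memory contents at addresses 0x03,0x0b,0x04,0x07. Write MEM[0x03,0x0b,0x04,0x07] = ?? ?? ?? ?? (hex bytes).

MEM[0x03,0x0b,0x04,0x07] = 78 33 33 ec

[0] 0x06->0x09 len=3 : d5 3a 55
[1] 0x03->0x09 len=3 : 5c 78 33
[2] 0x16->0x07 len=3 : ec 15 0a
[3] 0x0a->0x15 len=2 : 78 33
[4] 0x15->0x03 len=3 : 78 33 15
[5] 0x0e->0x15 len=6 : fd c2 3d 19 b0 ef
query mem[0x03]=0x78, mem[0x0b]=0x33, mem[0x04]=0x33, mem[0x07]=0xec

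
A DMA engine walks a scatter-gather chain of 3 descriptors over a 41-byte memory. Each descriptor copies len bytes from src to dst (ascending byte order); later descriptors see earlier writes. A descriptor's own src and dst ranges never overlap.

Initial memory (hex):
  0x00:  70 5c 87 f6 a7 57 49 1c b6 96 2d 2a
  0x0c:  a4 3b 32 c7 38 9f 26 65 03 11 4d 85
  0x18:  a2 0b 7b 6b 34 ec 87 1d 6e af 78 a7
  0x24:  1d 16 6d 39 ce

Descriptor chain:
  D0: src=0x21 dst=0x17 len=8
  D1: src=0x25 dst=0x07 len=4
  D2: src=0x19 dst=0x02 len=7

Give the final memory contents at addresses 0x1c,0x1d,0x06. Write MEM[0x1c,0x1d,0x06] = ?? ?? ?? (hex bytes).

[0] 0x21->0x17 len=8 : af 78 a7 1d 16 6d 39 ce
[1] 0x25->0x07 len=4 : 16 6d 39 ce
[2] 0x19->0x02 len=7 : a7 1d 16 6d 39 ce 1d
query mem[0x1c]=0x6d, mem[0x1d]=0x39, mem[0x06]=0x39

MEM[0x1c,0x1d,0x06] = 6d 39 39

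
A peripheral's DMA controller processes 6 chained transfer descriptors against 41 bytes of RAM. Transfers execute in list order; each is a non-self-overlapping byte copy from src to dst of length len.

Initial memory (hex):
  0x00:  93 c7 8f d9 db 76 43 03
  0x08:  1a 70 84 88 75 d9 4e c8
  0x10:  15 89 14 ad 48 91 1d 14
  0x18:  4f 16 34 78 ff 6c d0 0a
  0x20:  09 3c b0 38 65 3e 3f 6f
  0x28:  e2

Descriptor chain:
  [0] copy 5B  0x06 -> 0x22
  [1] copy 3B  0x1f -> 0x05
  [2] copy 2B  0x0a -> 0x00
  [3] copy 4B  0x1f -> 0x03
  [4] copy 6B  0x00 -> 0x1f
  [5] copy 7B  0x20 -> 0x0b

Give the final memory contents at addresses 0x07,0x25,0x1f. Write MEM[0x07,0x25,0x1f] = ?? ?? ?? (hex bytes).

  after D0: wrote 5B at 0x22 = 43031a7084
  after D1: wrote 3B at 0x05 = 0a093c
  after D2: wrote 2B at 0x00 = 8488
  after D3: wrote 4B at 0x03 = 0a093c43
  after D4: wrote 6B at 0x1f = 84888f0a093c
  after D5: wrote 7B at 0x0b = 888f0a093c7084
query mem[0x07]=0x3c, mem[0x25]=0x70, mem[0x1f]=0x84

MEM[0x07,0x25,0x1f] = 3c 70 84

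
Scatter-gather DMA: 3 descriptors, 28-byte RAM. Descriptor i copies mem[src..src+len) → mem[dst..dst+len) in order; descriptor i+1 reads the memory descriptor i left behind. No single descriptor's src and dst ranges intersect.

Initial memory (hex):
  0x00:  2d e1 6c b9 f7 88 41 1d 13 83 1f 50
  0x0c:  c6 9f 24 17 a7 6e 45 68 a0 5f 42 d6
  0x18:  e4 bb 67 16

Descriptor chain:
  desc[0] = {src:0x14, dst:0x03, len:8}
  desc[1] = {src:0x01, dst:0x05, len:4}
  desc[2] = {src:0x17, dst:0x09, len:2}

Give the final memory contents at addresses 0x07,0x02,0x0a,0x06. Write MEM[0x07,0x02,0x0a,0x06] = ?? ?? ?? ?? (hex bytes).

D0: mem[0x03..0x0a] <- [a0 5f 42 d6 e4 bb 67 16]
D1: mem[0x05..0x08] <- [e1 6c a0 5f]
D2: mem[0x09..0x0a] <- [d6 e4]
query mem[0x07]=0xa0, mem[0x02]=0x6c, mem[0x0a]=0xe4, mem[0x06]=0x6c

MEM[0x07,0x02,0x0a,0x06] = a0 6c e4 6c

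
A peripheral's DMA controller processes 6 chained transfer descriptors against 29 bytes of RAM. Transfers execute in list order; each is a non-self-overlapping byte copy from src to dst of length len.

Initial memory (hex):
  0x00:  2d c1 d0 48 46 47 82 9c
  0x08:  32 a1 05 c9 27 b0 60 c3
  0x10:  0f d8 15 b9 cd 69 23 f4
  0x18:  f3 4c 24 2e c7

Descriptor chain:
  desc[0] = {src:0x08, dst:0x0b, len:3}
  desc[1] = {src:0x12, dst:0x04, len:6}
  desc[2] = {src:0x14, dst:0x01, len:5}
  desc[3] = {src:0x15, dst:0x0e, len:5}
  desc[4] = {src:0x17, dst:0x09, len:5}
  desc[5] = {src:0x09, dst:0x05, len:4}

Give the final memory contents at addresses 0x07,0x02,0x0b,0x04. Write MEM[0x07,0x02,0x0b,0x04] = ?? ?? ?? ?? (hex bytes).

D0: mem[0x0b..0x0d] <- [32 a1 05]
D1: mem[0x04..0x09] <- [15 b9 cd 69 23 f4]
D2: mem[0x01..0x05] <- [cd 69 23 f4 f3]
D3: mem[0x0e..0x12] <- [69 23 f4 f3 4c]
D4: mem[0x09..0x0d] <- [f4 f3 4c 24 2e]
D5: mem[0x05..0x08] <- [f4 f3 4c 24]
query mem[0x07]=0x4c, mem[0x02]=0x69, mem[0x0b]=0x4c, mem[0x04]=0xf4

MEM[0x07,0x02,0x0b,0x04] = 4c 69 4c f4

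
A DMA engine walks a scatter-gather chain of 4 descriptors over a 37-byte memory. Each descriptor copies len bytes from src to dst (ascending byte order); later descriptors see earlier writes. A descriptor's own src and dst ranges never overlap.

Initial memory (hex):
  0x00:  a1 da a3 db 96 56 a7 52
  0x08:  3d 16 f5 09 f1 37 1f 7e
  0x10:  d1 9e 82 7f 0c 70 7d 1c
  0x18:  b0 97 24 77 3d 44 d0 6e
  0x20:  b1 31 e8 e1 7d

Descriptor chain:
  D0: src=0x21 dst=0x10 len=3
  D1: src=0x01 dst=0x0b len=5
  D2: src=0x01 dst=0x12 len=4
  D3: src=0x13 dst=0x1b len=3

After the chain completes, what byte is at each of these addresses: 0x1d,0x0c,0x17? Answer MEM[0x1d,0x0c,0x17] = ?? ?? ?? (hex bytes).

MEM[0x1d,0x0c,0x17] = 96 a3 1c

[0] 0x21->0x10 len=3 : 31 e8 e1
[1] 0x01->0x0b len=5 : da a3 db 96 56
[2] 0x01->0x12 len=4 : da a3 db 96
[3] 0x13->0x1b len=3 : a3 db 96
query mem[0x1d]=0x96, mem[0x0c]=0xa3, mem[0x17]=0x1c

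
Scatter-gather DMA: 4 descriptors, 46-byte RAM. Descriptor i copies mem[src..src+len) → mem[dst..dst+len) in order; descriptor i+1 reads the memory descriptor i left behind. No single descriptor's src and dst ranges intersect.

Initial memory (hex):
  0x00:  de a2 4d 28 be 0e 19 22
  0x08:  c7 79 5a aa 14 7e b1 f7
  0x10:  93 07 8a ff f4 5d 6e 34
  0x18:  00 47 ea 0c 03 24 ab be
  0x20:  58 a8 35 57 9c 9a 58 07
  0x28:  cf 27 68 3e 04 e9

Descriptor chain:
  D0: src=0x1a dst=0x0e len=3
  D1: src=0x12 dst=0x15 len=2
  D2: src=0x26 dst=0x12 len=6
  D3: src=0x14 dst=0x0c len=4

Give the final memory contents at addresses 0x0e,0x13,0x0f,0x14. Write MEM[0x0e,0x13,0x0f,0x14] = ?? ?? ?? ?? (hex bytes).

MEM[0x0e,0x13,0x0f,0x14] = 68 07 3e cf

D0: mem[0x0e..0x10] <- [ea 0c 03]
D1: mem[0x15..0x16] <- [8a ff]
D2: mem[0x12..0x17] <- [58 07 cf 27 68 3e]
D3: mem[0x0c..0x0f] <- [cf 27 68 3e]
query mem[0x0e]=0x68, mem[0x13]=0x07, mem[0x0f]=0x3e, mem[0x14]=0xcf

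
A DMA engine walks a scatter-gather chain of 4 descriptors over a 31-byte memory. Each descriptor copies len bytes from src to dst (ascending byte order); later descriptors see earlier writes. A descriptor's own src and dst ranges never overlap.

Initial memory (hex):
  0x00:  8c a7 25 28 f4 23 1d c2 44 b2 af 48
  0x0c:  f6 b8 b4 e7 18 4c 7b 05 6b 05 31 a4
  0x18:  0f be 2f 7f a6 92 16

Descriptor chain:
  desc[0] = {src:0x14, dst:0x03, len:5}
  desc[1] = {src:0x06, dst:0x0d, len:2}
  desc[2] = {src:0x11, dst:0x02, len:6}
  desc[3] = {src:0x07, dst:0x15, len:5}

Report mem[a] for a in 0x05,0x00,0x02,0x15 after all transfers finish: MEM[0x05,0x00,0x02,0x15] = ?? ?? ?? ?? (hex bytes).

MEM[0x05,0x00,0x02,0x15] = 6b 8c 4c 31

#0 dst[0x03+5] := {0x6b,0x05,0x31,0xa4,0x0f}
#1 dst[0x0d+2] := {0xa4,0x0f}
#2 dst[0x02+6] := {0x4c,0x7b,0x05,0x6b,0x05,0x31}
#3 dst[0x15+5] := {0x31,0x44,0xb2,0xaf,0x48}
query mem[0x05]=0x6b, mem[0x00]=0x8c, mem[0x02]=0x4c, mem[0x15]=0x31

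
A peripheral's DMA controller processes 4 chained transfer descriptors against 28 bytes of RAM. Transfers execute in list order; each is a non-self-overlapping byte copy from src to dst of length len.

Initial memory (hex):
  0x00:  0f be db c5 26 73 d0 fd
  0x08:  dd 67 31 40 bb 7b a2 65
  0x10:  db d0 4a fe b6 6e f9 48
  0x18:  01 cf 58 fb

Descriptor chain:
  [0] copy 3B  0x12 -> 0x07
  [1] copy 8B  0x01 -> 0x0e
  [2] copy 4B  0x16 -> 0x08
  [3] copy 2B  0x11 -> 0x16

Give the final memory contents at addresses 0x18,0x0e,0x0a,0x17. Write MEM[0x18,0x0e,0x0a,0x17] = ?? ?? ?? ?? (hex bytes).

D0: mem[0x07..0x09] <- [4a fe b6]
D1: mem[0x0e..0x15] <- [be db c5 26 73 d0 4a fe]
D2: mem[0x08..0x0b] <- [f9 48 01 cf]
D3: mem[0x16..0x17] <- [26 73]
query mem[0x18]=0x01, mem[0x0e]=0xbe, mem[0x0a]=0x01, mem[0x17]=0x73

MEM[0x18,0x0e,0x0a,0x17] = 01 be 01 73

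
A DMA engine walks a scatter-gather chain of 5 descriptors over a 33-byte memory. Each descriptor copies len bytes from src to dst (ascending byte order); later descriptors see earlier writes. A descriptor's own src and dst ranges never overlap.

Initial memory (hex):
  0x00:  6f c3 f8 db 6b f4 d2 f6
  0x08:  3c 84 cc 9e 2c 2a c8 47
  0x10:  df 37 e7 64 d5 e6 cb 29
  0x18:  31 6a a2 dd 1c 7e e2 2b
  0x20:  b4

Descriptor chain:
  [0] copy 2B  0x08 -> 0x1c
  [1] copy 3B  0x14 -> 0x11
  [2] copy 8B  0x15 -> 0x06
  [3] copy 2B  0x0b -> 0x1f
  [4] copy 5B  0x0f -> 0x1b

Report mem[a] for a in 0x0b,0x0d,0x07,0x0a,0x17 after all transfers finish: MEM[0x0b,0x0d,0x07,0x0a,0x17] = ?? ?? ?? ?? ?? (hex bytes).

#0 dst[0x1c+2] := {0x3c,0x84}
#1 dst[0x11+3] := {0xd5,0xe6,0xcb}
#2 dst[0x06+8] := {0xe6,0xcb,0x29,0x31,0x6a,0xa2,0xdd,0x3c}
#3 dst[0x1f+2] := {0xa2,0xdd}
#4 dst[0x1b+5] := {0x47,0xdf,0xd5,0xe6,0xcb}
query mem[0x0b]=0xa2, mem[0x0d]=0x3c, mem[0x07]=0xcb, mem[0x0a]=0x6a, mem[0x17]=0x29

MEM[0x0b,0x0d,0x07,0x0a,0x17] = a2 3c cb 6a 29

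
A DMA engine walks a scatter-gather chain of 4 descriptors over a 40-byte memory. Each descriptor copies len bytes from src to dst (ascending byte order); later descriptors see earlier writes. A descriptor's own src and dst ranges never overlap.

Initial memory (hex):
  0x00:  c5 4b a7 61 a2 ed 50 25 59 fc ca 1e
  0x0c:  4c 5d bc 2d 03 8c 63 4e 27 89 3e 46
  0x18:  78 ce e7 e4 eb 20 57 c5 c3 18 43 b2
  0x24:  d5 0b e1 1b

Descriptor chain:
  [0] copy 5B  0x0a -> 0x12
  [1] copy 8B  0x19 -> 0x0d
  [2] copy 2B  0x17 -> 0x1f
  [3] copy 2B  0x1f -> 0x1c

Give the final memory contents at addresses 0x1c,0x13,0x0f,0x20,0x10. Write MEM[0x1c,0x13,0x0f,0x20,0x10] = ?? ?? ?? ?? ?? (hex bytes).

MEM[0x1c,0x13,0x0f,0x20,0x10] = 46 c5 e4 78 eb

#0 dst[0x12+5] := {0xca,0x1e,0x4c,0x5d,0xbc}
#1 dst[0x0d+8] := {0xce,0xe7,0xe4,0xeb,0x20,0x57,0xc5,0xc3}
#2 dst[0x1f+2] := {0x46,0x78}
#3 dst[0x1c+2] := {0x46,0x78}
query mem[0x1c]=0x46, mem[0x13]=0xc5, mem[0x0f]=0xe4, mem[0x20]=0x78, mem[0x10]=0xeb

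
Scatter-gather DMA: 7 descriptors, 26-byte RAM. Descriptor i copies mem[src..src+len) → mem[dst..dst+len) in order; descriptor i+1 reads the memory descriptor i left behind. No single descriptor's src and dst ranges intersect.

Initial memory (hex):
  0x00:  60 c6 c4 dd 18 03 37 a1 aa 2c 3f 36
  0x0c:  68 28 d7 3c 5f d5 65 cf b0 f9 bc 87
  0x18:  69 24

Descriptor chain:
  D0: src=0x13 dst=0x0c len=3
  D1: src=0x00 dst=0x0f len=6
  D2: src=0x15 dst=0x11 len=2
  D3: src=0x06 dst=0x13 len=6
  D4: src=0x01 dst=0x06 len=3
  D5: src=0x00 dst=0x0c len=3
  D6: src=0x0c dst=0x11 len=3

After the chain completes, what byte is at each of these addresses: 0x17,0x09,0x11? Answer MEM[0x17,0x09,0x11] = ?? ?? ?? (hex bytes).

D0: mem[0x0c..0x0e] <- [cf b0 f9]
D1: mem[0x0f..0x14] <- [60 c6 c4 dd 18 03]
D2: mem[0x11..0x12] <- [f9 bc]
D3: mem[0x13..0x18] <- [37 a1 aa 2c 3f 36]
D4: mem[0x06..0x08] <- [c6 c4 dd]
D5: mem[0x0c..0x0e] <- [60 c6 c4]
D6: mem[0x11..0x13] <- [60 c6 c4]
query mem[0x17]=0x3f, mem[0x09]=0x2c, mem[0x11]=0x60

MEM[0x17,0x09,0x11] = 3f 2c 60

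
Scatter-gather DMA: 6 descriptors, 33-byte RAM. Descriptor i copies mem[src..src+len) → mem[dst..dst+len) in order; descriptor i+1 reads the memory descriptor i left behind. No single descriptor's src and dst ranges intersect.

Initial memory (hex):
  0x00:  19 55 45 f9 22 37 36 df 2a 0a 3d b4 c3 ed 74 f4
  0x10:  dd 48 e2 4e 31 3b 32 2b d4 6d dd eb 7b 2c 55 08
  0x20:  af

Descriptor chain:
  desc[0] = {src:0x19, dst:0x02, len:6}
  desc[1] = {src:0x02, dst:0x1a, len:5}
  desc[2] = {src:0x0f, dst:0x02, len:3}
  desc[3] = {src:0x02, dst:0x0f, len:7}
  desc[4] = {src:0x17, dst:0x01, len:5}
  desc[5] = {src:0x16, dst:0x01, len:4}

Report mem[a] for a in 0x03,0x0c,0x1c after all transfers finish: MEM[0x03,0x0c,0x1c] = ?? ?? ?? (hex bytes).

MEM[0x03,0x0c,0x1c] = d4 c3 eb

[0] 0x19->0x02 len=6 : 6d dd eb 7b 2c 55
[1] 0x02->0x1a len=5 : 6d dd eb 7b 2c
[2] 0x0f->0x02 len=3 : f4 dd 48
[3] 0x02->0x0f len=7 : f4 dd 48 7b 2c 55 2a
[4] 0x17->0x01 len=5 : 2b d4 6d 6d dd
[5] 0x16->0x01 len=4 : 32 2b d4 6d
query mem[0x03]=0xd4, mem[0x0c]=0xc3, mem[0x1c]=0xeb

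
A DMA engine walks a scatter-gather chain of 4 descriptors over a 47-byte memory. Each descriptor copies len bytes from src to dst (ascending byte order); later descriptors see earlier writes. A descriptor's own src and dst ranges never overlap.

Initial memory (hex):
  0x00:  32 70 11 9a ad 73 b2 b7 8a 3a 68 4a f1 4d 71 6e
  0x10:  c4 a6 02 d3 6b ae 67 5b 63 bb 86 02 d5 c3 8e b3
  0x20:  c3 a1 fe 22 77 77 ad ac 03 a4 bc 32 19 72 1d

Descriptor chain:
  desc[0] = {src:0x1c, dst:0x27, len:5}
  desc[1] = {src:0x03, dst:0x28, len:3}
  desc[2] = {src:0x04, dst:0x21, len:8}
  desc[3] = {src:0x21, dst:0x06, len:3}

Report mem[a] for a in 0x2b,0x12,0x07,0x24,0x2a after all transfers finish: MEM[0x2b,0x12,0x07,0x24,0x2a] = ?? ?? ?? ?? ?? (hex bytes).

[0] 0x1c->0x27 len=5 : d5 c3 8e b3 c3
[1] 0x03->0x28 len=3 : 9a ad 73
[2] 0x04->0x21 len=8 : ad 73 b2 b7 8a 3a 68 4a
[3] 0x21->0x06 len=3 : ad 73 b2
query mem[0x2b]=0xc3, mem[0x12]=0x02, mem[0x07]=0x73, mem[0x24]=0xb7, mem[0x2a]=0x73

MEM[0x2b,0x12,0x07,0x24,0x2a] = c3 02 73 b7 73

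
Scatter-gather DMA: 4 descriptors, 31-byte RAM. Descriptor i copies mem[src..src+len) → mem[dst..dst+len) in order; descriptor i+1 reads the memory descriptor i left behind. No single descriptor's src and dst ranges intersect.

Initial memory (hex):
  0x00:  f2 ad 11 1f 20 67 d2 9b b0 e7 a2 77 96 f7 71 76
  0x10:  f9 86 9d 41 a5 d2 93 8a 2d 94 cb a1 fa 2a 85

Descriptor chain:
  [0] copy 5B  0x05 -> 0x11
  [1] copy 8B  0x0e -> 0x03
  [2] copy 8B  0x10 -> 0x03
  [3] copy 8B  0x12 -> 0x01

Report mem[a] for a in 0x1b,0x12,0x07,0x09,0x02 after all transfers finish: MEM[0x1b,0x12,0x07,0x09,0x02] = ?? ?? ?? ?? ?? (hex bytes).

MEM[0x1b,0x12,0x07,0x09,0x02] = a1 d2 2d 93 9b

  after D0: wrote 5B at 0x11 = 67d29bb0e7
  after D1: wrote 8B at 0x03 = 7176f967d29bb0e7
  after D2: wrote 8B at 0x03 = f967d29bb0e7938a
  after D3: wrote 8B at 0x01 = d29bb0e7938a2d94
query mem[0x1b]=0xa1, mem[0x12]=0xd2, mem[0x07]=0x2d, mem[0x09]=0x93, mem[0x02]=0x9b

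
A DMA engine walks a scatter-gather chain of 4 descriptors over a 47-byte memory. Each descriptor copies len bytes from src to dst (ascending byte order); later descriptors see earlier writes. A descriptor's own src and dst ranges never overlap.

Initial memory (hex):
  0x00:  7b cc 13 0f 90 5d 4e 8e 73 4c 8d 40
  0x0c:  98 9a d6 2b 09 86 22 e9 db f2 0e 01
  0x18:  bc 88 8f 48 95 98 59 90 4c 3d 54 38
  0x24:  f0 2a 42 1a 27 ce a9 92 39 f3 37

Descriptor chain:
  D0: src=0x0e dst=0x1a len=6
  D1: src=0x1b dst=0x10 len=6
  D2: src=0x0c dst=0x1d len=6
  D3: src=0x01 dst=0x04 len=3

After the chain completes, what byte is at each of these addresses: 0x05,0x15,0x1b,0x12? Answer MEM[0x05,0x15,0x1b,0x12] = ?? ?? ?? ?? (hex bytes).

MEM[0x05,0x15,0x1b,0x12] = 13 4c 2b 86

D0: mem[0x1a..0x1f] <- [d6 2b 09 86 22 e9]
D1: mem[0x10..0x15] <- [2b 09 86 22 e9 4c]
D2: mem[0x1d..0x22] <- [98 9a d6 2b 2b 09]
D3: mem[0x04..0x06] <- [cc 13 0f]
query mem[0x05]=0x13, mem[0x15]=0x4c, mem[0x1b]=0x2b, mem[0x12]=0x86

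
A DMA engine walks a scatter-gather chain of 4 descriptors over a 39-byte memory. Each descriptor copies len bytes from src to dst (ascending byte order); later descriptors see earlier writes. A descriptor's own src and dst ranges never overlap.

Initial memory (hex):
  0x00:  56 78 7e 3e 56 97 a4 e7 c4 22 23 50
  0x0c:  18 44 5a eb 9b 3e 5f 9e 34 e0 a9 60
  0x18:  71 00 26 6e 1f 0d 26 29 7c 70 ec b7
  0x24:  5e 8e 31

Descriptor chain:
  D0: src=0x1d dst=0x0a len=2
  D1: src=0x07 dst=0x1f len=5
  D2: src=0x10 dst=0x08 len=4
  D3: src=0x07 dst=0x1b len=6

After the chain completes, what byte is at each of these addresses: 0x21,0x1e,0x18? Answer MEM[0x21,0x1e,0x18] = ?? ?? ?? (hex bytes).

#0 dst[0x0a+2] := {0x0d,0x26}
#1 dst[0x1f+5] := {0xe7,0xc4,0x22,0x0d,0x26}
#2 dst[0x08+4] := {0x9b,0x3e,0x5f,0x9e}
#3 dst[0x1b+6] := {0xe7,0x9b,0x3e,0x5f,0x9e,0x18}
query mem[0x21]=0x22, mem[0x1e]=0x5f, mem[0x18]=0x71

MEM[0x21,0x1e,0x18] = 22 5f 71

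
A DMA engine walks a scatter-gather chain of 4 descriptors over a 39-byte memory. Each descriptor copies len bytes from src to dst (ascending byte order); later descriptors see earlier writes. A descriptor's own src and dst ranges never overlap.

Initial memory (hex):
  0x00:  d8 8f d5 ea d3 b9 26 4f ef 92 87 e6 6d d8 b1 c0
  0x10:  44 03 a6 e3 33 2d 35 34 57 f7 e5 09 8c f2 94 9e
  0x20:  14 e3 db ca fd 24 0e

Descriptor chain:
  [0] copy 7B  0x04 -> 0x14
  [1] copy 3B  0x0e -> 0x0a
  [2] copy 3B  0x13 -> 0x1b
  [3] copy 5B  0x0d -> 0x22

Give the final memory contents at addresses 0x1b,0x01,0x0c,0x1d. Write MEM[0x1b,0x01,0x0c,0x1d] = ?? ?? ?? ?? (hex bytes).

MEM[0x1b,0x01,0x0c,0x1d] = e3 8f 44 b9

  after D0: wrote 7B at 0x14 = d3b9264fef9287
  after D1: wrote 3B at 0x0a = b1c044
  after D2: wrote 3B at 0x1b = e3d3b9
  after D3: wrote 5B at 0x22 = d8b1c04403
query mem[0x1b]=0xe3, mem[0x01]=0x8f, mem[0x0c]=0x44, mem[0x1d]=0xb9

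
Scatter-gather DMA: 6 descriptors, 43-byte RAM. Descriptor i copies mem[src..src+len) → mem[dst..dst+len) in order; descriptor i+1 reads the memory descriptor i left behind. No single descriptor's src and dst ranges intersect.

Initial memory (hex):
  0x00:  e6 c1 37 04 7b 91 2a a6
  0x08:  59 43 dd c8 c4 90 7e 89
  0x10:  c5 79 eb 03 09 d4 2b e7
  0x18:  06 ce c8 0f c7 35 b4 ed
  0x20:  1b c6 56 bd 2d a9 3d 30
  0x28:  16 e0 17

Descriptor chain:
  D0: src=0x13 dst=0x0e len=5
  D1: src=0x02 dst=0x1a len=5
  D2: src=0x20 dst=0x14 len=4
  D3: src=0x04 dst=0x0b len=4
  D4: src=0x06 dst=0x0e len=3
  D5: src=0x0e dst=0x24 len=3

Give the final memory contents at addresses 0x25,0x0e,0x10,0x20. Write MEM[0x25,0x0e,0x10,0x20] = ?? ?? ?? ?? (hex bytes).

MEM[0x25,0x0e,0x10,0x20] = a6 2a 59 1b

#0 dst[0x0e+5] := {0x03,0x09,0xd4,0x2b,0xe7}
#1 dst[0x1a+5] := {0x37,0x04,0x7b,0x91,0x2a}
#2 dst[0x14+4] := {0x1b,0xc6,0x56,0xbd}
#3 dst[0x0b+4] := {0x7b,0x91,0x2a,0xa6}
#4 dst[0x0e+3] := {0x2a,0xa6,0x59}
#5 dst[0x24+3] := {0x2a,0xa6,0x59}
query mem[0x25]=0xa6, mem[0x0e]=0x2a, mem[0x10]=0x59, mem[0x20]=0x1b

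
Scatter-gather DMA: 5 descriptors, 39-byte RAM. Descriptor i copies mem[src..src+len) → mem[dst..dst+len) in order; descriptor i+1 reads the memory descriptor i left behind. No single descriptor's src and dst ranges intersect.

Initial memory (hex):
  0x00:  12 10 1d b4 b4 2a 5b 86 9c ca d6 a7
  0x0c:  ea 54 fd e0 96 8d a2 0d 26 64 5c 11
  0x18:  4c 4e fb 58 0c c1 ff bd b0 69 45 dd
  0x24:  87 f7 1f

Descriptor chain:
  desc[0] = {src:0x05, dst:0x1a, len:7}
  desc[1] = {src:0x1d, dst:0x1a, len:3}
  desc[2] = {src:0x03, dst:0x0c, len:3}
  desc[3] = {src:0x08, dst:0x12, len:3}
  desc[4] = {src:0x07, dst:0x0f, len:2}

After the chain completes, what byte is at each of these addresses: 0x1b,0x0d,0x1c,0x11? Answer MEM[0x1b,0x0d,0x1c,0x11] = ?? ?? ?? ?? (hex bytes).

  after D0: wrote 7B at 0x1a = 2a5b869ccad6a7
  after D1: wrote 3B at 0x1a = 9ccad6
  after D2: wrote 3B at 0x0c = b4b42a
  after D3: wrote 3B at 0x12 = 9ccad6
  after D4: wrote 2B at 0x0f = 869c
query mem[0x1b]=0xca, mem[0x0d]=0xb4, mem[0x1c]=0xd6, mem[0x11]=0x8d

MEM[0x1b,0x0d,0x1c,0x11] = ca b4 d6 8d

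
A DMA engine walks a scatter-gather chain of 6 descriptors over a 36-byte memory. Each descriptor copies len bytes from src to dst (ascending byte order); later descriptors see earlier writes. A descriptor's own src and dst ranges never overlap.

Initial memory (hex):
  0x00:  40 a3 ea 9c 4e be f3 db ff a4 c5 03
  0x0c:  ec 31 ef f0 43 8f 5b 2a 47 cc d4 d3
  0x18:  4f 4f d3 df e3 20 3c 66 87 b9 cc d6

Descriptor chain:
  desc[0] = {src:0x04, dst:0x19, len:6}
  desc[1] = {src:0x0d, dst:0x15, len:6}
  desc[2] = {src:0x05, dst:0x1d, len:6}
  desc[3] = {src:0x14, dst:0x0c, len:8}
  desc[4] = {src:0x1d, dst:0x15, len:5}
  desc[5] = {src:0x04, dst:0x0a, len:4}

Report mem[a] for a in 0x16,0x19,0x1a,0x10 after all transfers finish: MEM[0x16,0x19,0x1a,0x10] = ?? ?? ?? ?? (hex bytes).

MEM[0x16,0x19,0x1a,0x10] = f3 a4 5b 43

  after D0: wrote 6B at 0x19 = 4ebef3dbffa4
  after D1: wrote 6B at 0x15 = 31eff0438f5b
  after D2: wrote 6B at 0x1d = bef3dbffa4c5
  after D3: wrote 8B at 0x0c = 4731eff0438f5bf3
  after D4: wrote 5B at 0x15 = bef3dbffa4
  after D5: wrote 4B at 0x0a = 4ebef3db
query mem[0x16]=0xf3, mem[0x19]=0xa4, mem[0x1a]=0x5b, mem[0x10]=0x43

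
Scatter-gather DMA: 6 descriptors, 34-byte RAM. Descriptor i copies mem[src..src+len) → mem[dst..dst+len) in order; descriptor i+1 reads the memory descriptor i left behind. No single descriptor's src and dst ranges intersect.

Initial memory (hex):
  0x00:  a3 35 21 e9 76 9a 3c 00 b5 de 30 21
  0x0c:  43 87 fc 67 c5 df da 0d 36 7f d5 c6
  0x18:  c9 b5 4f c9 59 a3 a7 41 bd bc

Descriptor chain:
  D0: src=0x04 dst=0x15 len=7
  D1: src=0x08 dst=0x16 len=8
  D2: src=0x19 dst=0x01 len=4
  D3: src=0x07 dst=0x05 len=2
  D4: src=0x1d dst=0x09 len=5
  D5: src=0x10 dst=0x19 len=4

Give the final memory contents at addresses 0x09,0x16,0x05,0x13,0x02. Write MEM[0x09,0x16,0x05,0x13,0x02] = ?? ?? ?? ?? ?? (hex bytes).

[0] 0x04->0x15 len=7 : 76 9a 3c 00 b5 de 30
[1] 0x08->0x16 len=8 : b5 de 30 21 43 87 fc 67
[2] 0x19->0x01 len=4 : 21 43 87 fc
[3] 0x07->0x05 len=2 : 00 b5
[4] 0x1d->0x09 len=5 : 67 a7 41 bd bc
[5] 0x10->0x19 len=4 : c5 df da 0d
query mem[0x09]=0x67, mem[0x16]=0xb5, mem[0x05]=0x00, mem[0x13]=0x0d, mem[0x02]=0x43

MEM[0x09,0x16,0x05,0x13,0x02] = 67 b5 00 0d 43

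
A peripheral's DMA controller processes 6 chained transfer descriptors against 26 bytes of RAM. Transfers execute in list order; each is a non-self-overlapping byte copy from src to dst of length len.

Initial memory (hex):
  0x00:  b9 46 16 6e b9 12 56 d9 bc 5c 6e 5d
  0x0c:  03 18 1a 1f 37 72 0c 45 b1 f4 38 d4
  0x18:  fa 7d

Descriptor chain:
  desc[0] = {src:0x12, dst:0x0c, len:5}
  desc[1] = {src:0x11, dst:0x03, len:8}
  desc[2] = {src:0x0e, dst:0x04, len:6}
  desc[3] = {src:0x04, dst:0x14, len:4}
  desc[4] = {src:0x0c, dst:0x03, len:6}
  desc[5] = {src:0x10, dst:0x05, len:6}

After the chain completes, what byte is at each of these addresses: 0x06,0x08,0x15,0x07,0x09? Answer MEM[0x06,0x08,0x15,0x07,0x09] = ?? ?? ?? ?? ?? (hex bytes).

#0 dst[0x0c+5] := {0x0c,0x45,0xb1,0xf4,0x38}
#1 dst[0x03+8] := {0x72,0x0c,0x45,0xb1,0xf4,0x38,0xd4,0xfa}
#2 dst[0x04+6] := {0xb1,0xf4,0x38,0x72,0x0c,0x45}
#3 dst[0x14+4] := {0xb1,0xf4,0x38,0x72}
#4 dst[0x03+6] := {0x0c,0x45,0xb1,0xf4,0x38,0x72}
#5 dst[0x05+6] := {0x38,0x72,0x0c,0x45,0xb1,0xf4}
query mem[0x06]=0x72, mem[0x08]=0x45, mem[0x15]=0xf4, mem[0x07]=0x0c, mem[0x09]=0xb1

MEM[0x06,0x08,0x15,0x07,0x09] = 72 45 f4 0c b1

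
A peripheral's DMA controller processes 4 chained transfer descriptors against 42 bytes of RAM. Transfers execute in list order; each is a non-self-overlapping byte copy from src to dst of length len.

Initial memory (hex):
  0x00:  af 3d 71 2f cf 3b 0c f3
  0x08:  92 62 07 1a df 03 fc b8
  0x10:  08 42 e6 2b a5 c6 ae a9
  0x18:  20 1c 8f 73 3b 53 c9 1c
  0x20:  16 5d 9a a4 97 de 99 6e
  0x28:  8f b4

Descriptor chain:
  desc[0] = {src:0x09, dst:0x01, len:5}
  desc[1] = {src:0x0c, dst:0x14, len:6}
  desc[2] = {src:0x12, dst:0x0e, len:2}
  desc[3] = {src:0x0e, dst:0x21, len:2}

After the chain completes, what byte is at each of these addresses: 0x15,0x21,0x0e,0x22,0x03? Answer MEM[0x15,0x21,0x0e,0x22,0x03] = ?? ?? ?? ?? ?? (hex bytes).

MEM[0x15,0x21,0x0e,0x22,0x03] = 03 e6 e6 2b 1a

[0] 0x09->0x01 len=5 : 62 07 1a df 03
[1] 0x0c->0x14 len=6 : df 03 fc b8 08 42
[2] 0x12->0x0e len=2 : e6 2b
[3] 0x0e->0x21 len=2 : e6 2b
query mem[0x15]=0x03, mem[0x21]=0xe6, mem[0x0e]=0xe6, mem[0x22]=0x2b, mem[0x03]=0x1a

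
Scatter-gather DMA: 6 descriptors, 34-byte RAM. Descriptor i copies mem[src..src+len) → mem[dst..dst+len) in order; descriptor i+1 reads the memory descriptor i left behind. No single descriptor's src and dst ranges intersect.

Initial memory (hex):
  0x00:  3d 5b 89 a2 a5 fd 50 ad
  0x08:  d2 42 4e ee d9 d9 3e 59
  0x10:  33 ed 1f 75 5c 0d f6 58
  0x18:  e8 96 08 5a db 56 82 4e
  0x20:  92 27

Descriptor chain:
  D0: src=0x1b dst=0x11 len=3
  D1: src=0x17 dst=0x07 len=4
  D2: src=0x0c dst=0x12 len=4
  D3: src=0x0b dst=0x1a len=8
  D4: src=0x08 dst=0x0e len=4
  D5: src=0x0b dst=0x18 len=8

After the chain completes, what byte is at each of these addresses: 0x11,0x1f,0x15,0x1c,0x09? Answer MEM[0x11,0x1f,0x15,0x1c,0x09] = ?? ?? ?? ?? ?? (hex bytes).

MEM[0x11,0x1f,0x15,0x1c,0x09] = ee d9 59 96 96

[0] 0x1b->0x11 len=3 : 5a db 56
[1] 0x17->0x07 len=4 : 58 e8 96 08
[2] 0x0c->0x12 len=4 : d9 d9 3e 59
[3] 0x0b->0x1a len=8 : ee d9 d9 3e 59 33 5a d9
[4] 0x08->0x0e len=4 : e8 96 08 ee
[5] 0x0b->0x18 len=8 : ee d9 d9 e8 96 08 ee d9
query mem[0x11]=0xee, mem[0x1f]=0xd9, mem[0x15]=0x59, mem[0x1c]=0x96, mem[0x09]=0x96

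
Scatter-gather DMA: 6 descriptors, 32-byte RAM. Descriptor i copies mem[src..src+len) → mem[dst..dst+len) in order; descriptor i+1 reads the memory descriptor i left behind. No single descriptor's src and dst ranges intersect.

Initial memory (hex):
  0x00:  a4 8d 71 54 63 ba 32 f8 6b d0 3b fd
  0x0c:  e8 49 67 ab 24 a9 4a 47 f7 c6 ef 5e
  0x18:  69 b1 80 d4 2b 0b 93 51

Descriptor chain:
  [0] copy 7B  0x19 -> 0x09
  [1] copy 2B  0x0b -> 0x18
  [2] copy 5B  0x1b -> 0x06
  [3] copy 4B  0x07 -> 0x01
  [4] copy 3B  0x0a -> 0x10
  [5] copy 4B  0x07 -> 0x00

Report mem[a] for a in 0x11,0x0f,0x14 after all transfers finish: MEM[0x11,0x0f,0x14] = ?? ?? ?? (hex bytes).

MEM[0x11,0x0f,0x14] = d4 51 f7

[0] 0x19->0x09 len=7 : b1 80 d4 2b 0b 93 51
[1] 0x0b->0x18 len=2 : d4 2b
[2] 0x1b->0x06 len=5 : d4 2b 0b 93 51
[3] 0x07->0x01 len=4 : 2b 0b 93 51
[4] 0x0a->0x10 len=3 : 51 d4 2b
[5] 0x07->0x00 len=4 : 2b 0b 93 51
query mem[0x11]=0xd4, mem[0x0f]=0x51, mem[0x14]=0xf7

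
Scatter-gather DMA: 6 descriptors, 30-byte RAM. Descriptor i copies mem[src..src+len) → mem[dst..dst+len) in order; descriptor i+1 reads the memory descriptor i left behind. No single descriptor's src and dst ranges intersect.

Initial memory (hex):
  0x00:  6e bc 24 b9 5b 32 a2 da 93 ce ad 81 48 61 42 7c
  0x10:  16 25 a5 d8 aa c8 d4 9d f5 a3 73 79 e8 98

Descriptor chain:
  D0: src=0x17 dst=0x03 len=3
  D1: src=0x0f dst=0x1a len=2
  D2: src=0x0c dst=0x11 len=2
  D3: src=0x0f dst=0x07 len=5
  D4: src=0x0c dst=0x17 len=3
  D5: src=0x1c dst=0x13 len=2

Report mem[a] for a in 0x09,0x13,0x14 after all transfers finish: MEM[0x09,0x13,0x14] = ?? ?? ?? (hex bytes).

MEM[0x09,0x13,0x14] = 48 e8 98

  after D0: wrote 3B at 0x03 = 9df5a3
  after D1: wrote 2B at 0x1a = 7c16
  after D2: wrote 2B at 0x11 = 4861
  after D3: wrote 5B at 0x07 = 7c164861d8
  after D4: wrote 3B at 0x17 = 486142
  after D5: wrote 2B at 0x13 = e898
query mem[0x09]=0x48, mem[0x13]=0xe8, mem[0x14]=0x98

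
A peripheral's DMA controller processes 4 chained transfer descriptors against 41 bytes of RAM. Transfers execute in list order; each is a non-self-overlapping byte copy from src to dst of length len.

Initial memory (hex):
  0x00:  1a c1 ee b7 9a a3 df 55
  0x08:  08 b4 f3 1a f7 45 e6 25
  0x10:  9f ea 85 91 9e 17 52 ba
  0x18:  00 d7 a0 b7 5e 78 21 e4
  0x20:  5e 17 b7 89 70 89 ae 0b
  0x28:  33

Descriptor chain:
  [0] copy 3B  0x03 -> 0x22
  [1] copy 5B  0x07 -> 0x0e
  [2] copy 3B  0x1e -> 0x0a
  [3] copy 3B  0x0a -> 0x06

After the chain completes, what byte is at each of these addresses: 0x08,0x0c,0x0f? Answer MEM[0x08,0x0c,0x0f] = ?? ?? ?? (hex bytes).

MEM[0x08,0x0c,0x0f] = 5e 5e 08

D0: mem[0x22..0x24] <- [b7 9a a3]
D1: mem[0x0e..0x12] <- [55 08 b4 f3 1a]
D2: mem[0x0a..0x0c] <- [21 e4 5e]
D3: mem[0x06..0x08] <- [21 e4 5e]
query mem[0x08]=0x5e, mem[0x0c]=0x5e, mem[0x0f]=0x08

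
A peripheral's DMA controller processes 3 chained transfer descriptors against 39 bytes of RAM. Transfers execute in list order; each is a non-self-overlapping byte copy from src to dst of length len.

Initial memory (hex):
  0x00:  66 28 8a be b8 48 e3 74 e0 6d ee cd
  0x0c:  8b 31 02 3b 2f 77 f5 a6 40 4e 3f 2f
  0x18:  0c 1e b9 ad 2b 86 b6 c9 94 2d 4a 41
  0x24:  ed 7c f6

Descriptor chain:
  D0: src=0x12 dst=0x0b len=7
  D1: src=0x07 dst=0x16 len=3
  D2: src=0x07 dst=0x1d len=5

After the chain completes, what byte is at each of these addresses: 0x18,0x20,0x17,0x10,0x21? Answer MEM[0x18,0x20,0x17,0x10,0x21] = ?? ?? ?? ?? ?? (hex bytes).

#0 dst[0x0b+7] := {0xf5,0xa6,0x40,0x4e,0x3f,0x2f,0x0c}
#1 dst[0x16+3] := {0x74,0xe0,0x6d}
#2 dst[0x1d+5] := {0x74,0xe0,0x6d,0xee,0xf5}
query mem[0x18]=0x6d, mem[0x20]=0xee, mem[0x17]=0xe0, mem[0x10]=0x2f, mem[0x21]=0xf5

MEM[0x18,0x20,0x17,0x10,0x21] = 6d ee e0 2f f5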